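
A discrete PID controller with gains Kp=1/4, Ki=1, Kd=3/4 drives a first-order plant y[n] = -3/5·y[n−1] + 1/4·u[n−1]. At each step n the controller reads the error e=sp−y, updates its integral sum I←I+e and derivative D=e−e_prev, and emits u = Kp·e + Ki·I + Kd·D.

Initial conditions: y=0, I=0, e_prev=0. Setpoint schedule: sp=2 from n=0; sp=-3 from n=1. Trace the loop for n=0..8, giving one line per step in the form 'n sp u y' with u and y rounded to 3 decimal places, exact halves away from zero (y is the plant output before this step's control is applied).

(exact arithmetic carried between steps; '≈' marks a value shown rounded to 6 d.p. or computed from one; I and e_prev carry over from the previous line; the table rounds u and y to 3 d.p., halves away from zero)
n=0: y=0, sp=2, e=sp−y=2; I=2, D=e−e_prev=2; u=1/4·2+1·2+3/4·2=4; next y=-3/5·0+1/4·4=1
n=1: y=1, sp=-3, e=sp−y=-4; I=-2, D=e−e_prev=-6; u=1/4·(-4)+1·(-2)+3/4·(-6)=-7.5; next y=-3/5·1+1/4·(-7.5)=-2.475
n=2: y=-2.475, sp=-3, e=sp−y=-0.525; I=-2.525, D=e−e_prev=3.475; u=1/4·(-0.525)+1·(-2.525)+3/4·3.475=-0.05; next y=-3/5·(-2.475)+1/4·(-0.05)=1.4725
n=3: y=1.4725, sp=-3, e=sp−y=-4.4725; I=-6.9975, D=e−e_prev=-3.9475; u=1/4·(-4.4725)+1·(-6.9975)+3/4·(-3.9475)=-11.07625; next y=-3/5·1.4725+1/4·(-11.07625)≈-3.652563
n=4: y≈-3.652563, sp=-3, e=sp−y≈0.652563; I≈-6.344938, D=e−e_prev≈5.125063; u=1/4·0.652563+1·(-6.344938)+3/4·5.125063≈-2.338; next y=-3/5·(-3.652563)+1/4·(-2.338)≈1.607038
n=5: y≈1.607038, sp=-3, e=sp−y≈-4.607038; I≈-10.951975, D=e−e_prev≈-5.2596; u=1/4·(-4.607038)+1·(-10.951975)+3/4·(-5.2596)≈-16.048434; next y=-3/5·1.607038+1/4·(-16.048434)≈-4.976331
n=6: y≈-4.976331, sp=-3, e=sp−y≈1.976331; I≈-8.975644, D=e−e_prev≈6.583369; u=1/4·1.976331+1·(-8.975644)+3/4·6.583369≈-3.544035; next y=-3/5·(-4.976331)+1/4·(-3.544035)≈2.099790
n=7: y≈2.099790, sp=-3, e=sp−y≈-5.099790; I≈-14.075434, D=e−e_prev≈-7.076121; u=1/4·(-5.099790)+1·(-14.075434)+3/4·(-7.076121)≈-20.657472; next y=-3/5·2.099790+1/4·(-20.657472)≈-6.424242
n=8: y≈-6.424242, sp=-3, e=sp−y≈3.424242; I≈-10.651192, D=e−e_prev≈8.524032; u=1/4·3.424242+1·(-10.651192)+3/4·8.524032≈-3.402107; next y=-3/5·(-6.424242)+1/4·(-3.402107)≈3.004018

0 2 4.000 0.000
1 -3 -7.500 1.000
2 -3 -0.050 -2.475
3 -3 -11.076 1.473
4 -3 -2.338 -3.653
5 -3 -16.048 1.607
6 -3 -3.544 -4.976
7 -3 -20.657 2.100
8 -3 -3.402 -6.424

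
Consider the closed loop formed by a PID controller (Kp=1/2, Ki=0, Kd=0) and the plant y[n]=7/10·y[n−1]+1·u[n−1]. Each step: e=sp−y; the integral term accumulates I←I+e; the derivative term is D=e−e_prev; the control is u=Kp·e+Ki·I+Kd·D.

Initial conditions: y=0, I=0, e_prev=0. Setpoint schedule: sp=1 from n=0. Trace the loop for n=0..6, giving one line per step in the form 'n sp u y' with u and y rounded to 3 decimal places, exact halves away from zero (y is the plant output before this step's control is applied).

0 1 0.500 0.000
1 1 0.250 0.500
2 1 0.200 0.600
3 1 0.190 0.620
4 1 0.188 0.624
5 1 0.188 0.625
6 1 0.188 0.625

(exact arithmetic carried between steps; '≈' marks a value shown rounded to 6 d.p. or computed from one; I and e_prev carry over from the previous line; the table rounds u and y to 3 d.p., halves away from zero)
n=0: y=0, sp=1, e=sp−y=1; I=1, D=e−e_prev=1; u=1/2·1+0·1+0·1=0.5; next y=7/10·0+1·0.5=0.5
n=1: y=0.5, sp=1, e=sp−y=0.5; I=1.5, D=e−e_prev=-0.5; u=1/2·0.5+0·1.5+0·(-0.5)=0.25; next y=7/10·0.5+1·0.25=0.6
n=2: y=0.6, sp=1, e=sp−y=0.4; I=1.9, D=e−e_prev=-0.1; u=1/2·0.4+0·1.9+0·(-0.1)=0.2; next y=7/10·0.6+1·0.2=0.62
n=3: y=0.62, sp=1, e=sp−y=0.38; I=2.28, D=e−e_prev=-0.02; u=1/2·0.38+0·2.28+0·(-0.02)=0.19; next y=7/10·0.62+1·0.19=0.624
n=4: y=0.624, sp=1, e=sp−y=0.376; I=2.656, D=e−e_prev=-0.004; u=1/2·0.376+0·2.656+0·(-0.004)=0.188; next y=7/10·0.624+1·0.188=0.6248
n=5: y=0.6248, sp=1, e=sp−y=0.3752; I=3.0312, D=e−e_prev=-0.0008; u=1/2·0.3752+0·3.0312+0·(-0.0008)=0.1876; next y=7/10·0.6248+1·0.1876=0.62496
n=6: y=0.62496, sp=1, e=sp−y=0.37504; I=3.40624, D=e−e_prev=-0.00016; u=1/2·0.37504+0·3.40624+0·(-0.00016)=0.18752; next y=7/10·0.62496+1·0.18752=0.624992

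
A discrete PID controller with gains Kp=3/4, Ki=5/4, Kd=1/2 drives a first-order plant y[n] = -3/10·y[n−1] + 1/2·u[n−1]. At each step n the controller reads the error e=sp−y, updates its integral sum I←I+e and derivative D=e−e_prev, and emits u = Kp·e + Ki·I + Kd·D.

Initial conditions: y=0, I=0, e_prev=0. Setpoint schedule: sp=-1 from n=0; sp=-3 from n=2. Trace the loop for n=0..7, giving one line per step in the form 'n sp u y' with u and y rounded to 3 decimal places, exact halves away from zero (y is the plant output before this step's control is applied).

0 -1 -2.500 0.000
1 -1 -0.125 -1.250
2 -3 -9.344 0.313
3 -3 0.992 -4.766
4 -3 -16.068 1.926
5 -3 7.464 -8.612
6 -3 -28.109 6.316
7 -3 23.373 -15.949

(exact arithmetic carried between steps; '≈' marks a value shown rounded to 6 d.p. or computed from one; I and e_prev carry over from the previous line; the table rounds u and y to 3 d.p., halves away from zero)
n=0: y=0, sp=-1, e=sp−y=-1; I=-1, D=e−e_prev=-1; u=3/4·(-1)+5/4·(-1)+1/2·(-1)=-2.5; next y=-3/10·0+1/2·(-2.5)=-1.25
n=1: y=-1.25, sp=-1, e=sp−y=0.25; I=-0.75, D=e−e_prev=1.25; u=3/4·0.25+5/4·(-0.75)+1/2·1.25=-0.125; next y=-3/10·(-1.25)+1/2·(-0.125)=0.3125
n=2: y=0.3125, sp=-3, e=sp−y=-3.3125; I=-4.0625, D=e−e_prev=-3.5625; u=3/4·(-3.3125)+5/4·(-4.0625)+1/2·(-3.5625)=-9.34375; next y=-3/10·0.3125+1/2·(-9.34375)=-4.765625
n=3: y=-4.765625, sp=-3, e=sp−y=1.765625; I=-2.296875, D=e−e_prev=5.078125; u=3/4·1.765625+5/4·(-2.296875)+1/2·5.078125≈0.992188; next y=-3/10·(-4.765625)+1/2·0.992188≈1.925781
n=4: y≈1.925781, sp=-3, e=sp−y≈-4.925781; I≈-7.222656, D=e−e_prev≈-6.691406; u=3/4·(-4.925781)+5/4·(-7.222656)+1/2·(-6.691406)≈-16.068359; next y=-3/10·1.925781+1/2·(-16.068359)≈-8.611914
n=5: y≈-8.611914, sp=-3, e=sp−y≈5.611914; I≈-1.610742, D=e−e_prev≈10.537695; u=3/4·5.611914+5/4·(-1.610742)+1/2·10.537695≈7.464355; next y=-3/10·(-8.611914)+1/2·7.464355≈6.315752
n=6: y≈6.315752, sp=-3, e=sp−y≈-9.315752; I≈-10.926494, D=e−e_prev≈-14.927666; u=3/4·(-9.315752)+5/4·(-10.926494)+1/2·(-14.927666)≈-28.108765; next y=-3/10·6.315752+1/2·(-28.108765)≈-15.949108
n=7: y≈-15.949108, sp=-3, e=sp−y≈12.949108; I≈2.022614, D=e−e_prev≈22.264860; u=3/4·12.949108+5/4·2.022614+1/2·22.264860≈23.372528; next y=-3/10·(-15.949108)+1/2·23.372528≈16.470996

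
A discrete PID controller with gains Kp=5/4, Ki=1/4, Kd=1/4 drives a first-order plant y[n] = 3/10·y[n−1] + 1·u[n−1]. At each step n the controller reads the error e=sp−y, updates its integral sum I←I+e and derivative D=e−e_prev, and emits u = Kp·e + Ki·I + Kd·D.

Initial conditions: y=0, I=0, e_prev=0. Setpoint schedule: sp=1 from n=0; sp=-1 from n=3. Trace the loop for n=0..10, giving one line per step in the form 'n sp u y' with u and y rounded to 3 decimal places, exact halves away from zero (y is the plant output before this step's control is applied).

(exact arithmetic carried between steps; '≈' marks a value shown rounded to 6 d.p. or computed from one; I and e_prev carry over from the previous line; the table rounds u and y to 3 d.p., halves away from zero)
n=0: y=0, sp=1, e=sp−y=1; I=1, D=e−e_prev=1; u=5/4·1+1/4·1+1/4·1=1.75; next y=3/10·0+1·1.75=1.75
n=1: y=1.75, sp=1, e=sp−y=-0.75; I=0.25, D=e−e_prev=-1.75; u=5/4·(-0.75)+1/4·0.25+1/4·(-1.75)=-1.3125; next y=3/10·1.75+1·(-1.3125)=-0.7875
n=2: y=-0.7875, sp=1, e=sp−y=1.7875; I=2.0375, D=e−e_prev=2.5375; u=5/4·1.7875+1/4·2.0375+1/4·2.5375=3.378125; next y=3/10·(-0.7875)+1·3.378125=3.141875
n=3: y=3.141875, sp=-1, e=sp−y=-4.141875; I=-2.104375, D=e−e_prev=-5.929375; u=5/4·(-4.141875)+1/4·(-2.104375)+1/4·(-5.929375)≈-7.185781; next y=3/10·3.141875+1·(-7.185781)≈-6.243219
n=4: y≈-6.243219, sp=-1, e=sp−y≈5.243219; I≈3.138844, D=e−e_prev≈9.385094; u=5/4·5.243219+1/4·3.138844+1/4·9.385094≈9.685008; next y=3/10·(-6.243219)+1·9.685008≈7.812042
n=5: y≈7.812042, sp=-1, e=sp−y≈-8.812042; I≈-5.673198, D=e−e_prev≈-14.055261; u=5/4·(-8.812042)+1/4·(-5.673198)+1/4·(-14.055261)≈-15.947168; next y=3/10·7.812042+1·(-15.947168)≈-13.603555
n=6: y≈-13.603555, sp=-1, e=sp−y≈12.603555; I≈6.930356, D=e−e_prev≈21.415597; u=5/4·12.603555+1/4·6.930356+1/4·21.415597≈22.840932; next y=3/10·(-13.603555)+1·22.840932≈18.759866
n=7: y≈18.759866, sp=-1, e=sp−y≈-19.759866; I≈-12.829509, D=e−e_prev≈-32.363420; u=5/4·(-19.759866)+1/4·(-12.829509)+1/4·(-32.363420)≈-35.998064; next y=3/10·18.759866+1·(-35.998064)≈-30.370105
n=8: y≈-30.370105, sp=-1, e=sp−y≈29.370105; I≈16.540596, D=e−e_prev≈49.129970; u=5/4·29.370105+1/4·16.540596+1/4·49.129970≈53.130272; next y=3/10·(-30.370105)+1·53.130272≈44.019241
n=9: y≈44.019241, sp=-1, e=sp−y≈-45.019241; I≈-28.478645, D=e−e_prev≈-74.389346; u=5/4·(-45.019241)+1/4·(-28.478645)+1/4·(-74.389346)≈-81.991049; next y=3/10·44.019241+1·(-81.991049)≈-68.785277
n=10: y≈-68.785277, sp=-1, e=sp−y≈67.785277; I≈39.306631, D=e−e_prev≈112.804518; u=5/4·67.785277+1/4·39.306631+1/4·112.804518≈122.759383; next y=3/10·(-68.785277)+1·122.759383≈102.123800

0 1 1.750 0.000
1 1 -1.313 1.750
2 1 3.378 -0.788
3 -1 -7.186 3.142
4 -1 9.685 -6.243
5 -1 -15.947 7.812
6 -1 22.841 -13.604
7 -1 -35.998 18.760
8 -1 53.130 -30.370
9 -1 -81.991 44.019
10 -1 122.759 -68.785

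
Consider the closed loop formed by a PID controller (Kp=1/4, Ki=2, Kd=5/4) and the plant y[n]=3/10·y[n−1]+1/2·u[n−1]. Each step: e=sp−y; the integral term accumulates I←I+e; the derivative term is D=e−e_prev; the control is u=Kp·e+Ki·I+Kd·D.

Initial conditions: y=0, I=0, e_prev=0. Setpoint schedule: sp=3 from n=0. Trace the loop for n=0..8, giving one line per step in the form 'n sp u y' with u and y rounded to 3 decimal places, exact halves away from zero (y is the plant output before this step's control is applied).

(exact arithmetic carried between steps; '≈' marks a value shown rounded to 6 d.p. or computed from one; I and e_prev carry over from the previous line; the table rounds u and y to 3 d.p., halves away from zero)
n=0: y=0, sp=3, e=sp−y=3; I=3, D=e−e_prev=3; u=1/4·3+2·3+5/4·3=10.5; next y=3/10·0+1/2·10.5=5.25
n=1: y=5.25, sp=3, e=sp−y=-2.25; I=0.75, D=e−e_prev=-5.25; u=1/4·(-2.25)+2·0.75+5/4·(-5.25)=-5.625; next y=3/10·5.25+1/2·(-5.625)=-1.2375
n=2: y=-1.2375, sp=3, e=sp−y=4.2375; I=4.9875, D=e−e_prev=6.4875; u=1/4·4.2375+2·4.9875+5/4·6.4875=19.14375; next y=3/10·(-1.2375)+1/2·19.14375=9.200625
n=3: y=9.200625, sp=3, e=sp−y=-6.200625; I=-1.213125, D=e−e_prev=-10.438125; u=1/4·(-6.200625)+2·(-1.213125)+5/4·(-10.438125)≈-17.024063; next y=3/10·9.200625+1/2·(-17.024063)≈-5.751844
n=4: y≈-5.751844, sp=3, e=sp−y≈8.751844; I≈7.538719, D=e−e_prev≈14.952469; u=1/4·8.751844+2·7.538719+5/4·14.952469≈35.955984; next y=3/10·(-5.751844)+1/2·35.955984≈16.252439
n=5: y≈16.252439, sp=3, e=sp−y≈-13.252439; I≈-5.713720, D=e−e_prev≈-22.004283; u=1/4·(-13.252439)+2·(-5.713720)+5/4·(-22.004283)≈-42.245904; next y=3/10·16.252439+1/2·(-42.245904)≈-16.247220
n=6: y≈-16.247220, sp=3, e=sp−y≈19.247220; I≈13.533500, D=e−e_prev≈32.499659; u=1/4·19.247220+2·13.533500+5/4·32.499659≈72.503379; next y=3/10·(-16.247220)+1/2·72.503379≈31.377523
n=7: y≈31.377523, sp=3, e=sp−y≈-28.377523; I≈-14.844024, D=e−e_prev≈-47.624744; u=1/4·(-28.377523)+2·(-14.844024)+5/4·(-47.624744)≈-96.313357; next y=3/10·31.377523+1/2·(-96.313357)≈-38.743422
n=8: y≈-38.743422, sp=3, e=sp−y≈41.743422; I≈26.899398, D=e−e_prev≈70.120945; u=1/4·41.743422+2·26.899398+5/4·70.120945≈151.885833; next y=3/10·(-38.743422)+1/2·151.885833≈64.319890

0 3 10.500 0.000
1 3 -5.625 5.250
2 3 19.144 -1.238
3 3 -17.024 9.201
4 3 35.956 -5.752
5 3 -42.246 16.252
6 3 72.503 -16.247
7 3 -96.313 31.378
8 3 151.886 -38.743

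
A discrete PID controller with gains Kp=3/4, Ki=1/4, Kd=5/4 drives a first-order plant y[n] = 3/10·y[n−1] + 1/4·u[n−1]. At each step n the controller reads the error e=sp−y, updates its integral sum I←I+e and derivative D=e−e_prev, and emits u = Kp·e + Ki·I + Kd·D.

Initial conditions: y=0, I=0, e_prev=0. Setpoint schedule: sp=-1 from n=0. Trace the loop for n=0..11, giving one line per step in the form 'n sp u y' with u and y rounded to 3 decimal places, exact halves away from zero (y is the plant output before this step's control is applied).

(exact arithmetic carried between steps; '≈' marks a value shown rounded to 6 d.p. or computed from one; I and e_prev carry over from the previous line; the table rounds u and y to 3 d.p., halves away from zero)
n=0: y=0, sp=-1, e=sp−y=-1; I=-1, D=e−e_prev=-1; u=3/4·(-1)+1/4·(-1)+5/4·(-1)=-2.25; next y=3/10·0+1/4·(-2.25)=-0.5625
n=1: y=-0.5625, sp=-1, e=sp−y=-0.4375; I=-1.4375, D=e−e_prev=0.5625; u=3/4·(-0.4375)+1/4·(-1.4375)+5/4·0.5625=0.015625; next y=3/10·(-0.5625)+1/4·0.015625≈-0.164844
n=2: y≈-0.164844, sp=-1, e=sp−y≈-0.835156; I≈-2.272656, D=e−e_prev≈-0.397656; u=3/4·(-0.835156)+1/4·(-2.272656)+5/4·(-0.397656)≈-1.691602; next y=3/10·(-0.164844)+1/4·(-1.691602)≈-0.472354
n=3: y≈-0.472354, sp=-1, e=sp−y≈-0.527646; I≈-2.800303, D=e−e_prev≈0.307510; u=3/4·(-0.527646)+1/4·(-2.800303)+5/4·0.307510≈-0.711423; next y=3/10·(-0.472354)+1/4·(-0.711423)≈-0.319562
n=4: y≈-0.319562, sp=-1, e=sp−y≈-0.680438; I≈-3.480741, D=e−e_prev≈-0.152792; u=3/4·(-0.680438)+1/4·(-3.480741)+5/4·(-0.152792)≈-1.571503; next y=3/10·(-0.319562)+1/4·(-1.571503)≈-0.488744
n=5: y≈-0.488744, sp=-1, e=sp−y≈-0.511256; I≈-3.991996, D=e−e_prev≈0.169183; u=3/4·(-0.511256)+1/4·(-3.991996)+5/4·0.169183≈-1.169963; next y=3/10·(-0.488744)+1/4·(-1.169963)≈-0.439114
n=6: y≈-0.439114, sp=-1, e=sp−y≈-0.560886; I≈-4.552882, D=e−e_prev≈-0.049630; u=3/4·(-0.560886)+1/4·(-4.552882)+5/4·(-0.049630)≈-1.620923; next y=3/10·(-0.439114)+1/4·(-1.620923)≈-0.536965
n=7: y≈-0.536965, sp=-1, e=sp−y≈-0.463035; I≈-5.015917, D=e−e_prev≈0.097851; u=3/4·(-0.463035)+1/4·(-5.015917)+5/4·0.097851≈-1.478942; next y=3/10·(-0.536965)+1/4·(-1.478942)≈-0.530825
n=8: y≈-0.530825, sp=-1, e=sp−y≈-0.469175; I≈-5.485093, D=e−e_prev≈-0.006140; u=3/4·(-0.469175)+1/4·(-5.485093)+5/4·(-0.006140)≈-1.730829; next y=3/10·(-0.530825)+1/4·(-1.730829)≈-0.591955
n=9: y≈-0.591955, sp=-1, e=sp−y≈-0.408045; I≈-5.893138, D=e−e_prev≈0.061130; u=3/4·(-0.408045)+1/4·(-5.893138)+5/4·0.061130≈-1.702906; next y=3/10·(-0.591955)+1/4·(-1.702906)≈-0.603313
n=10: y≈-0.603313, sp=-1, e=sp−y≈-0.396687; I≈-6.289825, D=e−e_prev≈0.011358; u=3/4·(-0.396687)+1/4·(-6.289825)+5/4·0.011358≈-1.855774; next y=3/10·(-0.603313)+1/4·(-1.855774)≈-0.644937
n=11: y≈-0.644937, sp=-1, e=sp−y≈-0.355063; I≈-6.644887, D=e−e_prev≈0.041624; u=3/4·(-0.355063)+1/4·(-6.644887)+5/4·0.041624≈-1.875488; next y=3/10·(-0.644937)+1/4·(-1.875488)≈-0.662353

0 -1 -2.250 0.000
1 -1 0.016 -0.563
2 -1 -1.692 -0.165
3 -1 -0.711 -0.472
4 -1 -1.572 -0.320
5 -1 -1.170 -0.489
6 -1 -1.621 -0.439
7 -1 -1.479 -0.537
8 -1 -1.731 -0.531
9 -1 -1.703 -0.592
10 -1 -1.856 -0.603
11 -1 -1.875 -0.645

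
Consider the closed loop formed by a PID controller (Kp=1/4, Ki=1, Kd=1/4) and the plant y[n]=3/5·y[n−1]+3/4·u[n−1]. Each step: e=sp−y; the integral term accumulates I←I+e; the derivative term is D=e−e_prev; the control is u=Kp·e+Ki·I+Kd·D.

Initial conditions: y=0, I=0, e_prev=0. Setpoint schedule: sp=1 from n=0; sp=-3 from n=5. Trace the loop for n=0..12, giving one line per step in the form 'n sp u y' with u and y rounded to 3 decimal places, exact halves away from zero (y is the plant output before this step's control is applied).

0 1 1.500 0.000
1 1 0.563 1.125
2 1 0.761 1.097
3 1 0.459 1.229
4 1 0.484 1.082
5 -3 -5.530 1.012
6 -3 -1.731 -3.540
7 -3 -2.506 -3.422
8 -3 -1.288 -3.933
9 -3 -1.393 -3.326
10 -3 -1.344 -3.041
11 -3 -1.544 -2.832
12 -3 -1.622 -2.858

(exact arithmetic carried between steps; '≈' marks a value shown rounded to 6 d.p. or computed from one; I and e_prev carry over from the previous line; the table rounds u and y to 3 d.p., halves away from zero)
n=0: y=0, sp=1, e=sp−y=1; I=1, D=e−e_prev=1; u=1/4·1+1·1+1/4·1=1.5; next y=3/5·0+3/4·1.5=1.125
n=1: y=1.125, sp=1, e=sp−y=-0.125; I=0.875, D=e−e_prev=-1.125; u=1/4·(-0.125)+1·0.875+1/4·(-1.125)=0.5625; next y=3/5·1.125+3/4·0.5625=1.096875
n=2: y=1.096875, sp=1, e=sp−y=-0.096875; I=0.778125, D=e−e_prev=0.028125; u=1/4·(-0.096875)+1·0.778125+1/4·0.028125≈0.760938; next y=3/5·1.096875+3/4·0.760938≈1.228828
n=3: y≈1.228828, sp=1, e=sp−y≈-0.228828; I≈0.549297, D=e−e_prev≈-0.131953; u=1/4·(-0.228828)+1·0.549297+1/4·(-0.131953)≈0.459102; next y=3/5·1.228828+3/4·0.459102≈1.081623
n=4: y≈1.081623, sp=1, e=sp−y≈-0.081623; I≈0.467674, D=e−e_prev≈0.147205; u=1/4·(-0.081623)+1·0.467674+1/4·0.147205≈0.484069; next y=3/5·1.081623+3/4·0.484069≈1.012026
n=5: y≈1.012026, sp=-3, e=sp−y≈-4.012026; I≈-3.544352, D=e−e_prev≈-3.930403; u=1/4·(-4.012026)+1·(-3.544352)+1/4·(-3.930403)≈-5.529959; next y=3/5·1.012026+3/4·(-5.529959)≈-3.540254
n=6: y≈-3.540254, sp=-3, e=sp−y≈0.540254; I≈-3.004098, D=e−e_prev≈4.552280; u=1/4·0.540254+1·(-3.004098)+1/4·4.552280≈-1.730965; next y=3/5·(-3.540254)+3/4·(-1.730965)≈-3.422376
n=7: y≈-3.422376, sp=-3, e=sp−y≈0.422376; I≈-2.581722, D=e−e_prev≈-0.117878; u=1/4·0.422376+1·(-2.581722)+1/4·(-0.117878)≈-2.505598; next y=3/5·(-3.422376)+3/4·(-2.505598)≈-3.932624
n=8: y≈-3.932624, sp=-3, e=sp−y≈0.932624; I≈-1.649098, D=e−e_prev≈0.510248; u=1/4·0.932624+1·(-1.649098)+1/4·0.510248≈-1.288380; next y=3/5·(-3.932624)+3/4·(-1.288380)≈-3.325860
n=9: y≈-3.325860, sp=-3, e=sp−y≈0.325860; I≈-1.323239, D=e−e_prev≈-0.606764; u=1/4·0.325860+1·(-1.323239)+1/4·(-0.606764)≈-1.393465; next y=3/5·(-3.325860)+3/4·(-1.393465)≈-3.040614
n=10: y≈-3.040614, sp=-3, e=sp−y≈0.040614; I≈-1.282624, D=e−e_prev≈-0.285245; u=1/4·0.040614+1·(-1.282624)+1/4·(-0.285245)≈-1.343782; next y=3/5·(-3.040614)+3/4·(-1.343782)≈-2.832205
n=11: y≈-2.832205, sp=-3, e=sp−y≈-0.167795; I≈-1.450419, D=e−e_prev≈-0.208409; u=1/4·(-0.167795)+1·(-1.450419)+1/4·(-0.208409)≈-1.544470; next y=3/5·(-2.832205)+3/4·(-1.544470)≈-2.857676
n=12: y≈-2.857676, sp=-3, e=sp−y≈-0.142324; I≈-1.592743, D=e−e_prev≈0.025471; u=1/4·(-0.142324)+1·(-1.592743)+1/4·0.025471≈-1.621957; next y=3/5·(-2.857676)+3/4·(-1.621957)≈-2.931073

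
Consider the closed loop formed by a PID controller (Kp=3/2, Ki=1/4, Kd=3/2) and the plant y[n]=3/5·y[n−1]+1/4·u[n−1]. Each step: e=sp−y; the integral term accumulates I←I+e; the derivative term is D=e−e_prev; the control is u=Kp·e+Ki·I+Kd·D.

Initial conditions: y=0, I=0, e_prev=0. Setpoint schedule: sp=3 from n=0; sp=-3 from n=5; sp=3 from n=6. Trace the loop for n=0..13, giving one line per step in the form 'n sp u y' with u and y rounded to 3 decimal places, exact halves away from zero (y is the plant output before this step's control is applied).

(exact arithmetic carried between steps; '≈' marks a value shown rounded to 6 d.p. or computed from one; I and e_prev carry over from the previous line; the table rounds u and y to 3 d.p., halves away from zero)
n=0: y=0, sp=3, e=sp−y=3; I=3, D=e−e_prev=3; u=3/2·3+1/4·3+3/2·3=9.75; next y=3/5·0+1/4·9.75=2.4375
n=1: y=2.4375, sp=3, e=sp−y=0.5625; I=3.5625, D=e−e_prev=-2.4375; u=3/2·0.5625+1/4·3.5625+3/2·(-2.4375)=-1.921875; next y=3/5·2.4375+1/4·(-1.921875)≈0.982031
n=2: y≈0.982031, sp=3, e=sp−y≈2.017969; I≈5.580469, D=e−e_prev≈1.455469; u=3/2·2.017969+1/4·5.580469+3/2·1.455469≈6.605273; next y=3/5·0.982031+1/4·6.605273≈2.240537
n=3: y≈2.240537, sp=3, e=sp−y≈0.759463; I≈6.339932, D=e−e_prev≈-1.258506; u=3/2·0.759463+1/4·6.339932+3/2·(-1.258506)≈0.836418; next y=3/5·2.240537+1/4·0.836418≈1.553427
n=4: y≈1.553427, sp=3, e=sp−y≈1.446573; I≈7.786505, D=e−e_prev≈0.687110; u=3/2·1.446573+1/4·7.786505+3/2·0.687110≈5.147151; next y=3/5·1.553427+1/4·5.147151≈2.218844
n=5: y≈2.218844, sp=-3, e=sp−y≈-5.218844; I≈2.567661, D=e−e_prev≈-6.665417; u=3/2·(-5.218844)+1/4·2.567661+3/2·(-6.665417)≈-17.184476; next y=3/5·2.218844+1/4·(-17.184476)≈-2.964813
n=6: y≈-2.964813, sp=3, e=sp−y≈5.964813; I≈8.532474, D=e−e_prev≈11.183657; u=3/2·5.964813+1/4·8.532474+3/2·11.183657≈27.855822; next y=3/5·(-2.964813)+1/4·27.855822≈5.185068
n=7: y≈5.185068, sp=3, e=sp−y≈-2.185068; I≈6.347406, D=e−e_prev≈-8.149881; u=3/2·(-2.185068)+1/4·6.347406+3/2·(-8.149881)≈-13.915572; next y=3/5·5.185068+1/4·(-13.915572)≈-0.367852
n=8: y≈-0.367852, sp=3, e=sp−y≈3.367852; I≈9.715258, D=e−e_prev≈5.552920; u=3/2·3.367852+1/4·9.715258+3/2·5.552920≈15.809973; next y=3/5·(-0.367852)+1/4·15.809973≈3.731782
n=9: y≈3.731782, sp=3, e=sp−y≈-0.731782; I≈8.983476, D=e−e_prev≈-4.099634; u=3/2·(-0.731782)+1/4·8.983476+3/2·(-4.099634)≈-5.001255; next y=3/5·3.731782+1/4·(-5.001255)≈0.988755
n=10: y≈0.988755, sp=3, e=sp−y≈2.011245; I≈10.994720, D=e−e_prev≈2.743027; u=3/2·2.011245+1/4·10.994720+3/2·2.743027≈9.880087; next y=3/5·0.988755+1/4·9.880087≈3.063275
n=11: y≈3.063275, sp=3, e=sp−y≈-0.063275; I≈10.931445, D=e−e_prev≈-2.074520; u=3/2·(-0.063275)+1/4·10.931445+3/2·(-2.074520)≈-0.473830; next y=3/5·3.063275+1/4·(-0.473830)≈1.719507
n=12: y≈1.719507, sp=3, e=sp−y≈1.280493; I≈12.211938, D=e−e_prev≈1.343768; u=3/2·1.280493+1/4·12.211938+3/2·1.343768≈6.989375; next y=3/5·1.719507+1/4·6.989375≈2.779048
n=13: y≈2.779048, sp=3, e=sp−y≈0.220952; I≈12.432890, D=e−e_prev≈-1.059541; u=3/2·0.220952+1/4·12.432890+3/2·(-1.059541)≈1.850339; next y=3/5·2.779048+1/4·1.850339≈2.130014

0 3 9.750 0.000
1 3 -1.922 2.438
2 3 6.605 0.982
3 3 0.836 2.241
4 3 5.147 1.553
5 -3 -17.184 2.219
6 3 27.856 -2.965
7 3 -13.916 5.185
8 3 15.810 -0.368
9 3 -5.001 3.732
10 3 9.880 0.989
11 3 -0.474 3.063
12 3 6.989 1.720
13 3 1.850 2.779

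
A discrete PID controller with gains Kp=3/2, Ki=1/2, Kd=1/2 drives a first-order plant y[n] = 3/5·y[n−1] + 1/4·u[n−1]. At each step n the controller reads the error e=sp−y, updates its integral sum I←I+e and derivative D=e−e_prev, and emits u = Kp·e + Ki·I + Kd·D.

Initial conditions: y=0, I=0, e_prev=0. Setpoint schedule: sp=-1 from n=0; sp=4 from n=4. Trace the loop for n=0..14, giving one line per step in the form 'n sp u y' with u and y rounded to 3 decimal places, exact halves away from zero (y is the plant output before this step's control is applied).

(exact arithmetic carried between steps; '≈' marks a value shown rounded to 6 d.p. or computed from one; I and e_prev carry over from the previous line; the table rounds u and y to 3 d.p., halves away from zero)
n=0: y=0, sp=-1, e=sp−y=-1; I=-1, D=e−e_prev=-1; u=3/2·(-1)+1/2·(-1)+1/2·(-1)=-2.5; next y=3/5·0+1/4·(-2.5)=-0.625
n=1: y=-0.625, sp=-1, e=sp−y=-0.375; I=-1.375, D=e−e_prev=0.625; u=3/2·(-0.375)+1/2·(-1.375)+1/2·0.625=-0.9375; next y=3/5·(-0.625)+1/4·(-0.9375)=-0.609375
n=2: y=-0.609375, sp=-1, e=sp−y=-0.390625; I=-1.765625, D=e−e_prev=-0.015625; u=3/2·(-0.390625)+1/2·(-1.765625)+1/2·(-0.015625)≈-1.476563; next y=3/5·(-0.609375)+1/4·(-1.476563)≈-0.734766
n=3: y≈-0.734766, sp=-1, e=sp−y≈-0.265234; I≈-2.030859, D=e−e_prev≈0.125391; u=3/2·(-0.265234)+1/2·(-2.030859)+1/2·0.125391≈-1.350586; next y=3/5·(-0.734766)+1/4·(-1.350586)≈-0.778506
n=4: y≈-0.778506, sp=4, e=sp−y≈4.778506; I≈2.747646, D=e−e_prev≈5.043740; u=3/2·4.778506+1/2·2.747646+1/2·5.043740≈11.063452; next y=3/5·(-0.778506)+1/4·11.063452≈2.298760
n=5: y≈2.298760, sp=4, e=sp−y≈1.701240; I≈4.448887, D=e−e_prev≈-3.077265; u=3/2·1.701240+1/2·4.448887+1/2·(-3.077265)≈3.237672; next y=3/5·2.298760+1/4·3.237672≈2.188674
n=6: y≈2.188674, sp=4, e=sp−y≈1.811326; I≈6.260213, D=e−e_prev≈0.110086; u=3/2·1.811326+1/2·6.260213+1/2·0.110086≈5.902139; next y=3/5·2.188674+1/4·5.902139≈2.788739
n=7: y≈2.788739, sp=4, e=sp−y≈1.211261; I≈7.471474, D=e−e_prev≈-0.600065; u=3/2·1.211261+1/2·7.471474+1/2·(-0.600065)≈5.252596; next y=3/5·2.788739+1/4·5.252596≈2.986392
n=8: y≈2.986392, sp=4, e=sp−y≈1.013608; I≈8.485082, D=e−e_prev≈-0.197653; u=3/2·1.013608+1/2·8.485082+1/2·(-0.197653)≈5.664126; next y=3/5·2.986392+1/4·5.664126≈3.207867
n=9: y≈3.207867, sp=4, e=sp−y≈0.792133; I≈9.277215, D=e−e_prev≈-0.221474; u=3/2·0.792133+1/2·9.277215+1/2·(-0.221474)≈5.716070; next y=3/5·3.207867+1/4·5.716070≈3.353738
n=10: y≈3.353738, sp=4, e=sp−y≈0.646262; I≈9.923478, D=e−e_prev≈-0.145871; u=3/2·0.646262+1/2·9.923478+1/2·(-0.145871)≈5.858197; next y=3/5·3.353738+1/4·5.858197≈3.476792
n=11: y≈3.476792, sp=4, e=sp−y≈0.523208; I≈10.446686, D=e−e_prev≈-0.123054; u=3/2·0.523208+1/2·10.446686+1/2·(-0.123054)≈5.946628; next y=3/5·3.476792+1/4·5.946628≈3.572732
n=12: y≈3.572732, sp=4, e=sp−y≈0.427268; I≈10.873954, D=e−e_prev≈-0.095940; u=3/2·0.427268+1/2·10.873954+1/2·(-0.095940)≈6.029909; next y=3/5·3.572732+1/4·6.029909≈3.651116
n=13: y≈3.651116, sp=4, e=sp−y≈0.348884; I≈11.222837, D=e−e_prev≈-0.078384; u=3/2·0.348884+1/2·11.222837+1/2·(-0.078384)≈6.095552; next y=3/5·3.651116+1/4·6.095552≈3.714558
n=14: y≈3.714558, sp=4, e=sp−y≈0.285442; I≈11.508279, D=e−e_prev≈-0.063441; u=3/2·0.285442+1/2·11.508279+1/2·(-0.063441)≈6.150582; next y=3/5·3.714558+1/4·6.150582≈3.766380

0 -1 -2.500 0.000
1 -1 -0.938 -0.625
2 -1 -1.477 -0.609
3 -1 -1.351 -0.735
4 4 11.063 -0.779
5 4 3.238 2.299
6 4 5.902 2.189
7 4 5.253 2.789
8 4 5.664 2.986
9 4 5.716 3.208
10 4 5.858 3.354
11 4 5.947 3.477
12 4 6.030 3.573
13 4 6.096 3.651
14 4 6.151 3.715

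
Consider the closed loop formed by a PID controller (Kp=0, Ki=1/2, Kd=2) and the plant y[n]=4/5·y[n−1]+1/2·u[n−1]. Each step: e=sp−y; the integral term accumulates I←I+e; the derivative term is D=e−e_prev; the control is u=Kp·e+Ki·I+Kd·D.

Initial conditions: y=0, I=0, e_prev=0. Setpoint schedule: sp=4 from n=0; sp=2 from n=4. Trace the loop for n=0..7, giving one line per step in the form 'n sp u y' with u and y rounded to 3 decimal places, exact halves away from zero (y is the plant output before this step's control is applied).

(exact arithmetic carried between steps; '≈' marks a value shown rounded to 6 d.p. or computed from one; I and e_prev carry over from the previous line; the table rounds u and y to 3 d.p., halves away from zero)
n=0: y=0, sp=4, e=sp−y=4; I=4, D=e−e_prev=4; u=0·4+1/2·4+2·4=10; next y=4/5·0+1/2·10=5
n=1: y=5, sp=4, e=sp−y=-1; I=3, D=e−e_prev=-5; u=0·(-1)+1/2·3+2·(-5)=-8.5; next y=4/5·5+1/2·(-8.5)=-0.25
n=2: y=-0.25, sp=4, e=sp−y=4.25; I=7.25, D=e−e_prev=5.25; u=0·4.25+1/2·7.25+2·5.25=14.125; next y=4/5·(-0.25)+1/2·14.125=6.8625
n=3: y=6.8625, sp=4, e=sp−y=-2.8625; I=4.3875, D=e−e_prev=-7.1125; u=0·(-2.8625)+1/2·4.3875+2·(-7.1125)=-12.03125; next y=4/5·6.8625+1/2·(-12.03125)=-0.525625
n=4: y=-0.525625, sp=2, e=sp−y=2.525625; I=6.913125, D=e−e_prev=5.388125; u=0·2.525625+1/2·6.913125+2·5.388125≈14.232813; next y=4/5·(-0.525625)+1/2·14.232813≈6.695906
n=5: y≈6.695906, sp=2, e=sp−y≈-4.695906; I≈2.217219, D=e−e_prev≈-7.221531; u=0·(-4.695906)+1/2·2.217219+2·(-7.221531)≈-13.334453; next y=4/5·6.695906+1/2·(-13.334453)≈-1.310502
n=6: y≈-1.310502, sp=2, e=sp−y≈3.310502; I≈5.527720, D=e−e_prev≈8.006408; u=0·3.310502+1/2·5.527720+2·8.006408≈18.776676; next y=4/5·(-1.310502)+1/2·18.776676≈8.339937
n=7: y≈8.339937, sp=2, e=sp−y≈-6.339937; I≈-0.812216, D=e−e_prev≈-9.650438; u=0·(-6.339937)+1/2·(-0.812216)+2·(-9.650438)≈-19.706985; next y=4/5·8.339937+1/2·(-19.706985)≈-3.181543

0 4 10.000 0.000
1 4 -8.500 5.000
2 4 14.125 -0.250
3 4 -12.031 6.863
4 2 14.233 -0.526
5 2 -13.334 6.696
6 2 18.777 -1.311
7 2 -19.707 8.340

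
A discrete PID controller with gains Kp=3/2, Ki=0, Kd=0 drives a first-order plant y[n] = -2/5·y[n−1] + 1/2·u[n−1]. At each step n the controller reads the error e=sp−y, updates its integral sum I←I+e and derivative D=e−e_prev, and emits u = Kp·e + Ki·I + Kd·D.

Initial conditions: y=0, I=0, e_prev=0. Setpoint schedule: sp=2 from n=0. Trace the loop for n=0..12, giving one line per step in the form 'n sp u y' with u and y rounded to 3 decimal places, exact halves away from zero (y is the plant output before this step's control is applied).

(exact arithmetic carried between steps; '≈' marks a value shown rounded to 6 d.p. or computed from one; I and e_prev carry over from the previous line; the table rounds u and y to 3 d.p., halves away from zero)
n=0: y=0, sp=2, e=sp−y=2; I=2, D=e−e_prev=2; u=3/2·2+0·2+0·2=3; next y=-2/5·0+1/2·3=1.5
n=1: y=1.5, sp=2, e=sp−y=0.5; I=2.5, D=e−e_prev=-1.5; u=3/2·0.5+0·2.5+0·(-1.5)=0.75; next y=-2/5·1.5+1/2·0.75=-0.225
n=2: y=-0.225, sp=2, e=sp−y=2.225; I=4.725, D=e−e_prev=1.725; u=3/2·2.225+0·4.725+0·1.725=3.3375; next y=-2/5·(-0.225)+1/2·3.3375=1.75875
n=3: y=1.75875, sp=2, e=sp−y=0.24125; I=4.96625, D=e−e_prev=-1.98375; u=3/2·0.24125+0·4.96625+0·(-1.98375)=0.361875; next y=-2/5·1.75875+1/2·0.361875≈-0.522563
n=4: y≈-0.522563, sp=2, e=sp−y≈2.522563; I≈7.488813, D=e−e_prev≈2.281313; u=3/2·2.522563+0·7.488813+0·2.281313≈3.783844; next y=-2/5·(-0.522563)+1/2·3.783844≈2.100947
n=5: y≈2.100947, sp=2, e=sp−y≈-0.100947; I≈7.387866, D=e−e_prev≈-2.623509; u=3/2·(-0.100947)+0·7.387866+0·(-2.623509)≈-0.151420; next y=-2/5·2.100947+1/2·(-0.151420)≈-0.916089
n=6: y≈-0.916089, sp=2, e=sp−y≈2.916089; I≈10.303955, D=e−e_prev≈3.017036; u=3/2·2.916089+0·10.303955+0·3.017036≈4.374133; next y=-2/5·(-0.916089)+1/2·4.374133≈2.553502
n=7: y≈2.553502, sp=2, e=sp−y≈-0.553502; I≈9.750452, D=e−e_prev≈-3.469591; u=3/2·(-0.553502)+0·9.750452+0·(-3.469591)≈-0.830253; next y=-2/5·2.553502+1/2·(-0.830253)≈-1.436528
n=8: y≈-1.436528, sp=2, e=sp−y≈3.436528; I≈13.186980, D=e−e_prev≈3.990030; u=3/2·3.436528+0·13.186980+0·3.990030≈5.154791; next y=-2/5·(-1.436528)+1/2·5.154791≈3.152007
n=9: y≈3.152007, sp=2, e=sp−y≈-1.152007; I≈12.034973, D=e−e_prev≈-4.588534; u=3/2·(-1.152007)+0·12.034973+0·(-4.588534)≈-1.728010; next y=-2/5·3.152007+1/2·(-1.728010)≈-2.124808
n=10: y≈-2.124808, sp=2, e=sp−y≈4.124808; I≈16.159781, D=e−e_prev≈5.276814; u=3/2·4.124808+0·16.159781+0·5.276814≈6.187212; next y=-2/5·(-2.124808)+1/2·6.187212≈3.943529
n=11: y≈3.943529, sp=2, e=sp−y≈-1.943529; I≈14.216252, D=e−e_prev≈-6.068337; u=3/2·(-1.943529)+0·14.216252+0·(-6.068337)≈-2.915293; next y=-2/5·3.943529+1/2·(-2.915293)≈-3.035058
n=12: y≈-3.035058, sp=2, e=sp−y≈5.035058; I≈19.251310, D=e−e_prev≈6.978587; u=3/2·5.035058+0·19.251310+0·6.978587≈7.552587; next y=-2/5·(-3.035058)+1/2·7.552587≈4.990317

0 2 3.000 0.000
1 2 0.750 1.500
2 2 3.338 -0.225
3 2 0.362 1.759
4 2 3.784 -0.523
5 2 -0.151 2.101
6 2 4.374 -0.916
7 2 -0.830 2.554
8 2 5.155 -1.437
9 2 -1.728 3.152
10 2 6.187 -2.125
11 2 -2.915 3.944
12 2 7.553 -3.035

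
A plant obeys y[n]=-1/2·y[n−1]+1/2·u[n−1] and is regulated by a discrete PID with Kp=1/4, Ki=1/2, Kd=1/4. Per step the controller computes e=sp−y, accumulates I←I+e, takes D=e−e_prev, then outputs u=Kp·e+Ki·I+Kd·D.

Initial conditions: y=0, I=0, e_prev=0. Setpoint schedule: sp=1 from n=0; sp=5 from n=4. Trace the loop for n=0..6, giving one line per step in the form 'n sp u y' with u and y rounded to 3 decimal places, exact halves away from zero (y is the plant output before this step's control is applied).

0 1 1.000 0.000
1 1 0.750 0.500
2 1 1.500 0.125
3 1 1.281 0.688
4 5 5.969 0.297
5 5 4.684 2.836
6 5 8.313 0.924

(exact arithmetic carried between steps; '≈' marks a value shown rounded to 6 d.p. or computed from one; I and e_prev carry over from the previous line; the table rounds u and y to 3 d.p., halves away from zero)
n=0: y=0, sp=1, e=sp−y=1; I=1, D=e−e_prev=1; u=1/4·1+1/2·1+1/4·1=1; next y=-1/2·0+1/2·1=0.5
n=1: y=0.5, sp=1, e=sp−y=0.5; I=1.5, D=e−e_prev=-0.5; u=1/4·0.5+1/2·1.5+1/4·(-0.5)=0.75; next y=-1/2·0.5+1/2·0.75=0.125
n=2: y=0.125, sp=1, e=sp−y=0.875; I=2.375, D=e−e_prev=0.375; u=1/4·0.875+1/2·2.375+1/4·0.375=1.5; next y=-1/2·0.125+1/2·1.5=0.6875
n=3: y=0.6875, sp=1, e=sp−y=0.3125; I=2.6875, D=e−e_prev=-0.5625; u=1/4·0.3125+1/2·2.6875+1/4·(-0.5625)=1.28125; next y=-1/2·0.6875+1/2·1.28125=0.296875
n=4: y=0.296875, sp=5, e=sp−y=4.703125; I=7.390625, D=e−e_prev=4.390625; u=1/4·4.703125+1/2·7.390625+1/4·4.390625=5.96875; next y=-1/2·0.296875+1/2·5.96875≈2.835938
n=5: y≈2.835938, sp=5, e=sp−y≈2.164063; I≈9.554688, D=e−e_prev≈-2.539063; u=1/4·2.164063+1/2·9.554688+1/4·(-2.539063)≈4.683594; next y=-1/2·2.835938+1/2·4.683594≈0.923828
n=6: y≈0.923828, sp=5, e=sp−y≈4.076172; I≈13.630859, D=e−e_prev≈1.912109; u=1/4·4.076172+1/2·13.630859+1/4·1.912109≈8.3125; next y=-1/2·0.923828+1/2·8.3125≈3.694336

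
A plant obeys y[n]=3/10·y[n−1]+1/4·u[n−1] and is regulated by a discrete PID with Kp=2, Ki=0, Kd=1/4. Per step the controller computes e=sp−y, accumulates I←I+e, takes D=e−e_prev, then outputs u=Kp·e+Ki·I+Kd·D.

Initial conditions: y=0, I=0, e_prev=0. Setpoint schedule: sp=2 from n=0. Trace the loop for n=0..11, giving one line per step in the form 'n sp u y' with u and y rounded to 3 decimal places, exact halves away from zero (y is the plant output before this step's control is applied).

0 2 4.500 0.000
1 2 1.469 1.125
2 2 2.696 0.705
3 2 2.184 0.885
4 2 2.395 0.812
5 2 2.308 0.842
6 2 2.344 0.830
7 2 2.329 0.835
8 2 2.335 0.833
9 2 2.333 0.834
10 2 2.334 0.833
11 2 2.333 0.833

(exact arithmetic carried between steps; '≈' marks a value shown rounded to 6 d.p. or computed from one; I and e_prev carry over from the previous line; the table rounds u and y to 3 d.p., halves away from zero)
n=0: y=0, sp=2, e=sp−y=2; I=2, D=e−e_prev=2; u=2·2+0·2+1/4·2=4.5; next y=3/10·0+1/4·4.5=1.125
n=1: y=1.125, sp=2, e=sp−y=0.875; I=2.875, D=e−e_prev=-1.125; u=2·0.875+0·2.875+1/4·(-1.125)=1.46875; next y=3/10·1.125+1/4·1.46875≈0.704688
n=2: y≈0.704688, sp=2, e=sp−y≈1.295313; I≈4.170313, D=e−e_prev≈0.420313; u=2·1.295313+0·4.170313+1/4·0.420313≈2.695703; next y=3/10·0.704688+1/4·2.695703≈0.885332
n=3: y≈0.885332, sp=2, e=sp−y≈1.114668; I≈5.284980, D=e−e_prev≈-0.180645; u=2·1.114668+0·5.284980+1/4·(-0.180645)≈2.184175; next y=3/10·0.885332+1/4·2.184175≈0.811643
n=4: y≈0.811643, sp=2, e=sp−y≈1.188357; I≈6.473337, D=e−e_prev≈0.073689; u=2·1.188357+0·6.473337+1/4·0.073689≈2.395136; next y=3/10·0.811643+1/4·2.395136≈0.842277
n=5: y≈0.842277, sp=2, e=sp−y≈1.157723; I≈7.631060, D=e−e_prev≈-0.030634; u=2·1.157723+0·7.631060+1/4·(-0.030634)≈2.307788; next y=3/10·0.842277+1/4·2.307788≈0.829630
n=6: y≈0.829630, sp=2, e=sp−y≈1.170370; I≈8.801430, D=e−e_prev≈0.012647; u=2·1.170370+0·8.801430+1/4·0.012647≈2.343902; next y=3/10·0.829630+1/4·2.343902≈0.834864
n=7: y≈0.834864, sp=2, e=sp−y≈1.165136; I≈9.966566, D=e−e_prev≈-0.005234; u=2·1.165136+0·9.966566+1/4·(-0.005234)≈2.328963; next y=3/10·0.834864+1/4·2.328963≈0.832700
n=8: y≈0.832700, sp=2, e=sp−y≈1.167300; I≈11.133866, D=e−e_prev≈0.002164; u=2·1.167300+0·11.133866+1/4·0.002164≈2.335141; next y=3/10·0.832700+1/4·2.335141≈0.833595
n=9: y≈0.833595, sp=2, e=sp−y≈1.166405; I≈12.300271, D=e−e_prev≈-0.000895; u=2·1.166405+0·12.300271+1/4·(-0.000895)≈2.332586; next y=3/10·0.833595+1/4·2.332586≈0.833225
n=10: y≈0.833225, sp=2, e=sp−y≈1.166775; I≈13.467046, D=e−e_prev≈0.000370; u=2·1.166775+0·13.467046+1/4·0.000370≈2.333643; next y=3/10·0.833225+1/4·2.333643≈0.833378
n=11: y≈0.833378, sp=2, e=sp−y≈1.166622; I≈14.633667, D=e−e_prev≈-0.000153; u=2·1.166622+0·14.633667+1/4·(-0.000153)≈2.333205; next y=3/10·0.833378+1/4·2.333205≈0.833315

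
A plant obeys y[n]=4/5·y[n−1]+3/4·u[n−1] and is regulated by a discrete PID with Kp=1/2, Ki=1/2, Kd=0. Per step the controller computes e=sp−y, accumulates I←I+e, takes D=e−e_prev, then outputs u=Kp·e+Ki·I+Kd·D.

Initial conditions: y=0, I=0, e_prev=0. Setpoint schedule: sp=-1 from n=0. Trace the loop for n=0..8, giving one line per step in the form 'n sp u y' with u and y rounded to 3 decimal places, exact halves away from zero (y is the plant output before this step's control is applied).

(exact arithmetic carried between steps; '≈' marks a value shown rounded to 6 d.p. or computed from one; I and e_prev carry over from the previous line; the table rounds u and y to 3 d.p., halves away from zero)
n=0: y=0, sp=-1, e=sp−y=-1; I=-1, D=e−e_prev=-1; u=1/2·(-1)+1/2·(-1)+0·(-1)=-1; next y=4/5·0+3/4·(-1)=-0.75
n=1: y=-0.75, sp=-1, e=sp−y=-0.25; I=-1.25, D=e−e_prev=0.75; u=1/2·(-0.25)+1/2·(-1.25)+0·0.75=-0.75; next y=4/5·(-0.75)+3/4·(-0.75)=-1.1625
n=2: y=-1.1625, sp=-1, e=sp−y=0.1625; I=-1.0875, D=e−e_prev=0.4125; u=1/2·0.1625+1/2·(-1.0875)+0·0.4125=-0.4625; next y=4/5·(-1.1625)+3/4·(-0.4625)=-1.276875
n=3: y=-1.276875, sp=-1, e=sp−y=0.276875; I=-0.810625, D=e−e_prev=0.114375; u=1/2·0.276875+1/2·(-0.810625)+0·0.114375=-0.266875; next y=4/5·(-1.276875)+3/4·(-0.266875)≈-1.221656
n=4: y≈-1.221656, sp=-1, e=sp−y≈0.221656; I≈-0.588969, D=e−e_prev≈-0.055219; u=1/2·0.221656+1/2·(-0.588969)+0·(-0.055219)≈-0.183656; next y=4/5·(-1.221656)+3/4·(-0.183656)≈-1.115067
n=5: y≈-1.115067, sp=-1, e=sp−y≈0.115067; I≈-0.473902, D=e−e_prev≈-0.106589; u=1/2·0.115067+1/2·(-0.473902)+0·(-0.106589)≈-0.179417; next y=4/5·(-1.115067)+3/4·(-0.179417)≈-1.026617
n=6: y≈-1.026617, sp=-1, e=sp−y≈0.026617; I≈-0.447285, D=e−e_prev≈-0.088451; u=1/2·0.026617+1/2·(-0.447285)+0·(-0.088451)≈-0.210334; next y=4/5·(-1.026617)+3/4·(-0.210334)≈-0.979044
n=7: y≈-0.979044, sp=-1, e=sp−y≈-0.020956; I≈-0.468241, D=e−e_prev≈-0.047573; u=1/2·(-0.020956)+1/2·(-0.468241)+0·(-0.047573)≈-0.244599; next y=4/5·(-0.979044)+3/4·(-0.244599)≈-0.966684
n=8: y≈-0.966684, sp=-1, e=sp−y≈-0.033316; I≈-0.501557, D=e−e_prev≈-0.012360; u=1/2·(-0.033316)+1/2·(-0.501557)+0·(-0.012360)≈-0.267436; next y=4/5·(-0.966684)+3/4·(-0.267436)≈-0.973925

0 -1 -1.000 0.000
1 -1 -0.750 -0.750
2 -1 -0.463 -1.163
3 -1 -0.267 -1.277
4 -1 -0.184 -1.222
5 -1 -0.179 -1.115
6 -1 -0.210 -1.027
7 -1 -0.245 -0.979
8 -1 -0.267 -0.967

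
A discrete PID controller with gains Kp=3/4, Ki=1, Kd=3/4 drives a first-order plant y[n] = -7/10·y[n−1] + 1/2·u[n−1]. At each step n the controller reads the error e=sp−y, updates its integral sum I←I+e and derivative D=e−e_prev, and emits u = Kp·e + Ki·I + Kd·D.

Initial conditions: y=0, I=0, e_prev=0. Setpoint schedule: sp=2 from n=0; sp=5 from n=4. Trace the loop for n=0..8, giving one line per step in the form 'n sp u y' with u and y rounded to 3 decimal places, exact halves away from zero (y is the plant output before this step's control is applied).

0 2 5.000 0.000
1 2 -0.750 2.500
2 2 12.188 -2.125
3 2 -11.422 7.581
4 5 44.274 -11.018
5 5 -58.076 29.850
6 5 147.181 -49.933
7 5 -253.913 108.543
8 5 540.100 -202.936

(exact arithmetic carried between steps; '≈' marks a value shown rounded to 6 d.p. or computed from one; I and e_prev carry over from the previous line; the table rounds u and y to 3 d.p., halves away from zero)
n=0: y=0, sp=2, e=sp−y=2; I=2, D=e−e_prev=2; u=3/4·2+1·2+3/4·2=5; next y=-7/10·0+1/2·5=2.5
n=1: y=2.5, sp=2, e=sp−y=-0.5; I=1.5, D=e−e_prev=-2.5; u=3/4·(-0.5)+1·1.5+3/4·(-2.5)=-0.75; next y=-7/10·2.5+1/2·(-0.75)=-2.125
n=2: y=-2.125, sp=2, e=sp−y=4.125; I=5.625, D=e−e_prev=4.625; u=3/4·4.125+1·5.625+3/4·4.625=12.1875; next y=-7/10·(-2.125)+1/2·12.1875=7.58125
n=3: y=7.58125, sp=2, e=sp−y=-5.58125; I=0.04375, D=e−e_prev=-9.70625; u=3/4·(-5.58125)+1·0.04375+3/4·(-9.70625)=-11.421875; next y=-7/10·7.58125+1/2·(-11.421875)≈-11.017813
n=4: y≈-11.017813, sp=5, e=sp−y≈16.017813; I≈16.061563, D=e−e_prev≈21.599063; u=3/4·16.017813+1·16.061563+3/4·21.599063≈44.274219; next y=-7/10·(-11.017813)+1/2·44.274219≈29.849578
n=5: y≈29.849578, sp=5, e=sp−y≈-24.849578; I≈-8.788016, D=e−e_prev≈-40.867391; u=3/4·(-24.849578)+1·(-8.788016)+3/4·(-40.867391)≈-58.075742; next y=-7/10·29.849578+1/2·(-58.075742)≈-49.932576
n=6: y≈-49.932576, sp=5, e=sp−y≈54.932576; I≈46.144560, D=e−e_prev≈79.782154; u=3/4·54.932576+1·46.144560+3/4·79.782154≈147.180607; next y=-7/10·(-49.932576)+1/2·147.180607≈108.543107
n=7: y≈108.543107, sp=5, e=sp−y≈-103.543107; I≈-57.398547, D=e−e_prev≈-158.475683; u=3/4·(-103.543107)+1·(-57.398547)+3/4·(-158.475683)≈-253.912639; next y=-7/10·108.543107+1/2·(-253.912639)≈-202.936494
n=8: y≈-202.936494, sp=5, e=sp−y≈207.936494; I≈150.537947, D=e−e_prev≈311.479601; u=3/4·207.936494+1·150.537947+3/4·311.479601≈540.100019; next y=-7/10·(-202.936494)+1/2·540.100019≈412.105555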